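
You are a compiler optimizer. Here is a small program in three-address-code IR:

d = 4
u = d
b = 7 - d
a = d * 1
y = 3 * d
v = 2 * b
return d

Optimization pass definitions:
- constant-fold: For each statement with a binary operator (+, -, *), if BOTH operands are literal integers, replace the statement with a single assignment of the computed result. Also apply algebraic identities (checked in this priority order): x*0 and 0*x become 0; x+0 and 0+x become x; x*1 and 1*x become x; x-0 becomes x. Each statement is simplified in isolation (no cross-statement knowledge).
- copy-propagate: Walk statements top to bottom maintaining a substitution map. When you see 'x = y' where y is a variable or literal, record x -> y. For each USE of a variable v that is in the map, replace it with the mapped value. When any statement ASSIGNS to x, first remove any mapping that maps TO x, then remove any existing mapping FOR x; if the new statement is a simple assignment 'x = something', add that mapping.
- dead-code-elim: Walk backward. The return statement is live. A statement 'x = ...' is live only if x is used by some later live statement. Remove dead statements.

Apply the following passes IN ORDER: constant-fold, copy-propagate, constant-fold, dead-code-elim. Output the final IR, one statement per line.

Answer: return 4

Derivation:
Initial IR:
  d = 4
  u = d
  b = 7 - d
  a = d * 1
  y = 3 * d
  v = 2 * b
  return d
After constant-fold (7 stmts):
  d = 4
  u = d
  b = 7 - d
  a = d
  y = 3 * d
  v = 2 * b
  return d
After copy-propagate (7 stmts):
  d = 4
  u = 4
  b = 7 - 4
  a = 4
  y = 3 * 4
  v = 2 * b
  return 4
After constant-fold (7 stmts):
  d = 4
  u = 4
  b = 3
  a = 4
  y = 12
  v = 2 * b
  return 4
After dead-code-elim (1 stmts):
  return 4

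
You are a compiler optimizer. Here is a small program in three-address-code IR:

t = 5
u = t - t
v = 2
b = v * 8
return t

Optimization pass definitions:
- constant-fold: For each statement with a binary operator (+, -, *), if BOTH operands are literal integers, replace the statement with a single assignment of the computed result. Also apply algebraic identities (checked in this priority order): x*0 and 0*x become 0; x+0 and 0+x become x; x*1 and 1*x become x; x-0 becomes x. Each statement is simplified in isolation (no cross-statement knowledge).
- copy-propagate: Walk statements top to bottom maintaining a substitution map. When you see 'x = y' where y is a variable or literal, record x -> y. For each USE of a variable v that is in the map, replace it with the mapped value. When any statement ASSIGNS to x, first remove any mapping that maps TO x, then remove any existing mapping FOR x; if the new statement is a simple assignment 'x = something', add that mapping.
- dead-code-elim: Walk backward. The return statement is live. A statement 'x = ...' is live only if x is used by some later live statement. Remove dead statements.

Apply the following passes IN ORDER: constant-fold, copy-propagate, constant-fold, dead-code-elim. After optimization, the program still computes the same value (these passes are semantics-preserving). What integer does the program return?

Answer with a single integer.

Answer: 5

Derivation:
Initial IR:
  t = 5
  u = t - t
  v = 2
  b = v * 8
  return t
After constant-fold (5 stmts):
  t = 5
  u = t - t
  v = 2
  b = v * 8
  return t
After copy-propagate (5 stmts):
  t = 5
  u = 5 - 5
  v = 2
  b = 2 * 8
  return 5
After constant-fold (5 stmts):
  t = 5
  u = 0
  v = 2
  b = 16
  return 5
After dead-code-elim (1 stmts):
  return 5
Evaluate:
  t = 5  =>  t = 5
  u = t - t  =>  u = 0
  v = 2  =>  v = 2
  b = v * 8  =>  b = 16
  return t = 5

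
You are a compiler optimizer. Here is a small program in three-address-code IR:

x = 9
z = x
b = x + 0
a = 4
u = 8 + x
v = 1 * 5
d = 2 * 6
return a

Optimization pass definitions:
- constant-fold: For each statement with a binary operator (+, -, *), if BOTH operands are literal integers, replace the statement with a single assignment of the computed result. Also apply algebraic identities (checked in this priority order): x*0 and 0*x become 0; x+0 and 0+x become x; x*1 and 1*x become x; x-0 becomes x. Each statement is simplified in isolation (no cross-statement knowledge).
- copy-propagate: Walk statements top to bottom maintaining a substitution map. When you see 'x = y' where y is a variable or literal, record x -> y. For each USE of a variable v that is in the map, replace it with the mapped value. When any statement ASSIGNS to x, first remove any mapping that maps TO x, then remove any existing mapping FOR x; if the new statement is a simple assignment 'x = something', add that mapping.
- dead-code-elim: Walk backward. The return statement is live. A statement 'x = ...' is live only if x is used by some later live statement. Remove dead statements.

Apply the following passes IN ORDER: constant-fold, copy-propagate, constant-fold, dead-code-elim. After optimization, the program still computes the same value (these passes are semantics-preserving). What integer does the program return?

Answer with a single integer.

Answer: 4

Derivation:
Initial IR:
  x = 9
  z = x
  b = x + 0
  a = 4
  u = 8 + x
  v = 1 * 5
  d = 2 * 6
  return a
After constant-fold (8 stmts):
  x = 9
  z = x
  b = x
  a = 4
  u = 8 + x
  v = 5
  d = 12
  return a
After copy-propagate (8 stmts):
  x = 9
  z = 9
  b = 9
  a = 4
  u = 8 + 9
  v = 5
  d = 12
  return 4
After constant-fold (8 stmts):
  x = 9
  z = 9
  b = 9
  a = 4
  u = 17
  v = 5
  d = 12
  return 4
After dead-code-elim (1 stmts):
  return 4
Evaluate:
  x = 9  =>  x = 9
  z = x  =>  z = 9
  b = x + 0  =>  b = 9
  a = 4  =>  a = 4
  u = 8 + x  =>  u = 17
  v = 1 * 5  =>  v = 5
  d = 2 * 6  =>  d = 12
  return a = 4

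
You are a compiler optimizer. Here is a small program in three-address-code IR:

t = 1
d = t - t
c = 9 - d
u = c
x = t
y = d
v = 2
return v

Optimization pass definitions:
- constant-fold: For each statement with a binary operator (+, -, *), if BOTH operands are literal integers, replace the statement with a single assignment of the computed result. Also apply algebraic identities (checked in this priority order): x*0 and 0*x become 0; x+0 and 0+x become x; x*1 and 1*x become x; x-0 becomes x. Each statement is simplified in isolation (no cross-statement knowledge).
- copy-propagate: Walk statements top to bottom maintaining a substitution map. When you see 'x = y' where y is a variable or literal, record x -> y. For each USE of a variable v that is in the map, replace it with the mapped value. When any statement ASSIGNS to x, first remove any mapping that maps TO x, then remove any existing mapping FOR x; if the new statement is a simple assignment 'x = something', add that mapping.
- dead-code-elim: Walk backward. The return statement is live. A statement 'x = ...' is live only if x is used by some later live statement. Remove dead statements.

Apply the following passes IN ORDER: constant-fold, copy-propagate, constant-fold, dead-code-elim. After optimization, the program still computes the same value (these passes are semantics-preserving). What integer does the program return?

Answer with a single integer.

Answer: 2

Derivation:
Initial IR:
  t = 1
  d = t - t
  c = 9 - d
  u = c
  x = t
  y = d
  v = 2
  return v
After constant-fold (8 stmts):
  t = 1
  d = t - t
  c = 9 - d
  u = c
  x = t
  y = d
  v = 2
  return v
After copy-propagate (8 stmts):
  t = 1
  d = 1 - 1
  c = 9 - d
  u = c
  x = 1
  y = d
  v = 2
  return 2
After constant-fold (8 stmts):
  t = 1
  d = 0
  c = 9 - d
  u = c
  x = 1
  y = d
  v = 2
  return 2
After dead-code-elim (1 stmts):
  return 2
Evaluate:
  t = 1  =>  t = 1
  d = t - t  =>  d = 0
  c = 9 - d  =>  c = 9
  u = c  =>  u = 9
  x = t  =>  x = 1
  y = d  =>  y = 0
  v = 2  =>  v = 2
  return v = 2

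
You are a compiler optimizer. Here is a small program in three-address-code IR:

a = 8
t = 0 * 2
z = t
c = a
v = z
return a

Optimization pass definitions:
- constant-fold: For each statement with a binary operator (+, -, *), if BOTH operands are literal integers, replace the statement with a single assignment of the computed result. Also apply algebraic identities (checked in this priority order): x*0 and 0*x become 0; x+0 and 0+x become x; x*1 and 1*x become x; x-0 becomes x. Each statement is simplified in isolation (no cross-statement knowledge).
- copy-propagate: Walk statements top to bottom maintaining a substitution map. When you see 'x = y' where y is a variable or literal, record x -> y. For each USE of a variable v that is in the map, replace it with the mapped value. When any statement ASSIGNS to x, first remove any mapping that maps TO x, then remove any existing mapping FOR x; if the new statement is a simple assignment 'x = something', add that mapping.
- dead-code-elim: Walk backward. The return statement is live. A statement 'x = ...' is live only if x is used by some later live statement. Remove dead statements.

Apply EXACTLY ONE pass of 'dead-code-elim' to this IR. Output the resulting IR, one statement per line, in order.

Answer: a = 8
return a

Derivation:
Applying dead-code-elim statement-by-statement:
  [6] return a  -> KEEP (return); live=['a']
  [5] v = z  -> DEAD (v not live)
  [4] c = a  -> DEAD (c not live)
  [3] z = t  -> DEAD (z not live)
  [2] t = 0 * 2  -> DEAD (t not live)
  [1] a = 8  -> KEEP; live=[]
Result (2 stmts):
  a = 8
  return a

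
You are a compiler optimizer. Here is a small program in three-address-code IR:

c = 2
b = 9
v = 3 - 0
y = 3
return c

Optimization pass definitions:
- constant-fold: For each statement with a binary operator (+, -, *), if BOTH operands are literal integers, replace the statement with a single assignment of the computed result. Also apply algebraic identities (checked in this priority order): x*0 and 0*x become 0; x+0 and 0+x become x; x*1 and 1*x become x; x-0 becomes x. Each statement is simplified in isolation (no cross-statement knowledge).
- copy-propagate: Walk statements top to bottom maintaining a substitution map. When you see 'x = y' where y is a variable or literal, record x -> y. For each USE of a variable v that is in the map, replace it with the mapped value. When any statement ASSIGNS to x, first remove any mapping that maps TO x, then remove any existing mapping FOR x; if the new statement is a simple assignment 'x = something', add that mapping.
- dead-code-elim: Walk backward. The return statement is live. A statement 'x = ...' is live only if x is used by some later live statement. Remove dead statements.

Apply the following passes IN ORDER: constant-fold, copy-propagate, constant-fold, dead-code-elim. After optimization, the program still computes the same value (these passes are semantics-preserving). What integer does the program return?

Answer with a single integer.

Initial IR:
  c = 2
  b = 9
  v = 3 - 0
  y = 3
  return c
After constant-fold (5 stmts):
  c = 2
  b = 9
  v = 3
  y = 3
  return c
After copy-propagate (5 stmts):
  c = 2
  b = 9
  v = 3
  y = 3
  return 2
After constant-fold (5 stmts):
  c = 2
  b = 9
  v = 3
  y = 3
  return 2
After dead-code-elim (1 stmts):
  return 2
Evaluate:
  c = 2  =>  c = 2
  b = 9  =>  b = 9
  v = 3 - 0  =>  v = 3
  y = 3  =>  y = 3
  return c = 2

Answer: 2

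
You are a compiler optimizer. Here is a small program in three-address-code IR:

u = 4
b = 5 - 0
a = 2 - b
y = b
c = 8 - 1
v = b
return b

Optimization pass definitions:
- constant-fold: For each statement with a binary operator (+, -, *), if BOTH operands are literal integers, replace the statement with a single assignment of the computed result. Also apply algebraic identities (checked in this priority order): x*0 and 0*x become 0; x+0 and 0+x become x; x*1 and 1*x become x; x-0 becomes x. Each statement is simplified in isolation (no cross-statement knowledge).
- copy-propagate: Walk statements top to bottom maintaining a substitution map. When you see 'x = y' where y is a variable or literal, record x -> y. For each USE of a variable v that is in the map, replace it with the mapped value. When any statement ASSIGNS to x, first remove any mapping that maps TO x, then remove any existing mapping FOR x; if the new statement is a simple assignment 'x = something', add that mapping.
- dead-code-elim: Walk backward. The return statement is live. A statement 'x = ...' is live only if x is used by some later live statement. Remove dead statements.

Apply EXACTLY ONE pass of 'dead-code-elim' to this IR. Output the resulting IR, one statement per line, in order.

Answer: b = 5 - 0
return b

Derivation:
Applying dead-code-elim statement-by-statement:
  [7] return b  -> KEEP (return); live=['b']
  [6] v = b  -> DEAD (v not live)
  [5] c = 8 - 1  -> DEAD (c not live)
  [4] y = b  -> DEAD (y not live)
  [3] a = 2 - b  -> DEAD (a not live)
  [2] b = 5 - 0  -> KEEP; live=[]
  [1] u = 4  -> DEAD (u not live)
Result (2 stmts):
  b = 5 - 0
  return b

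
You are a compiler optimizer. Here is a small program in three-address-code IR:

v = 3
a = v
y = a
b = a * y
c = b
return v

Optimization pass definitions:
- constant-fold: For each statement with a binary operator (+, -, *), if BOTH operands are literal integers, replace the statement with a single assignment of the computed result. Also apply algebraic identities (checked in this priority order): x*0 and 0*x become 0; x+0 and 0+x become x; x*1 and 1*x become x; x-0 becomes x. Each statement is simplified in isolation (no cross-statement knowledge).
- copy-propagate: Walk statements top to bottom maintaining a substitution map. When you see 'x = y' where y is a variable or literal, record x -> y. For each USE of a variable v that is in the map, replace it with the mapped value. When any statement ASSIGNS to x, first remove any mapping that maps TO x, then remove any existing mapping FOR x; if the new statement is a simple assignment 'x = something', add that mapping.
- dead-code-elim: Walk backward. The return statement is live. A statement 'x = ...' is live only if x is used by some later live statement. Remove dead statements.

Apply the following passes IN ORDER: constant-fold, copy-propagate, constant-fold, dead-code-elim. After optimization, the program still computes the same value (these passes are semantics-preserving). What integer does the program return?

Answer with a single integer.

Answer: 3

Derivation:
Initial IR:
  v = 3
  a = v
  y = a
  b = a * y
  c = b
  return v
After constant-fold (6 stmts):
  v = 3
  a = v
  y = a
  b = a * y
  c = b
  return v
After copy-propagate (6 stmts):
  v = 3
  a = 3
  y = 3
  b = 3 * 3
  c = b
  return 3
After constant-fold (6 stmts):
  v = 3
  a = 3
  y = 3
  b = 9
  c = b
  return 3
After dead-code-elim (1 stmts):
  return 3
Evaluate:
  v = 3  =>  v = 3
  a = v  =>  a = 3
  y = a  =>  y = 3
  b = a * y  =>  b = 9
  c = b  =>  c = 9
  return v = 3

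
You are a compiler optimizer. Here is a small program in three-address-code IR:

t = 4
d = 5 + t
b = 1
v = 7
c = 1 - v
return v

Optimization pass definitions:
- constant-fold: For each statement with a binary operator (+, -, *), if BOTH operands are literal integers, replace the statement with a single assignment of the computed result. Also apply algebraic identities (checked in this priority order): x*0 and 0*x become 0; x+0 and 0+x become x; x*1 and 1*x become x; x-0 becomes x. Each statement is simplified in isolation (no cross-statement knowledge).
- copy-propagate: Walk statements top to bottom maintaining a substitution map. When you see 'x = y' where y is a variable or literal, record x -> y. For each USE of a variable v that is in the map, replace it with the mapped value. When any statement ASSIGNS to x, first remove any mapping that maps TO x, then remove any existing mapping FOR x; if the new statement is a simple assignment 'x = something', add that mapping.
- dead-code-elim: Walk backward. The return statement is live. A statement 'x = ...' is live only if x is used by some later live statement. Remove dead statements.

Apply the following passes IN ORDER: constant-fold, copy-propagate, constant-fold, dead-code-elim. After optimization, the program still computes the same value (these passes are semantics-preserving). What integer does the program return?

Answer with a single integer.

Initial IR:
  t = 4
  d = 5 + t
  b = 1
  v = 7
  c = 1 - v
  return v
After constant-fold (6 stmts):
  t = 4
  d = 5 + t
  b = 1
  v = 7
  c = 1 - v
  return v
After copy-propagate (6 stmts):
  t = 4
  d = 5 + 4
  b = 1
  v = 7
  c = 1 - 7
  return 7
After constant-fold (6 stmts):
  t = 4
  d = 9
  b = 1
  v = 7
  c = -6
  return 7
After dead-code-elim (1 stmts):
  return 7
Evaluate:
  t = 4  =>  t = 4
  d = 5 + t  =>  d = 9
  b = 1  =>  b = 1
  v = 7  =>  v = 7
  c = 1 - v  =>  c = -6
  return v = 7

Answer: 7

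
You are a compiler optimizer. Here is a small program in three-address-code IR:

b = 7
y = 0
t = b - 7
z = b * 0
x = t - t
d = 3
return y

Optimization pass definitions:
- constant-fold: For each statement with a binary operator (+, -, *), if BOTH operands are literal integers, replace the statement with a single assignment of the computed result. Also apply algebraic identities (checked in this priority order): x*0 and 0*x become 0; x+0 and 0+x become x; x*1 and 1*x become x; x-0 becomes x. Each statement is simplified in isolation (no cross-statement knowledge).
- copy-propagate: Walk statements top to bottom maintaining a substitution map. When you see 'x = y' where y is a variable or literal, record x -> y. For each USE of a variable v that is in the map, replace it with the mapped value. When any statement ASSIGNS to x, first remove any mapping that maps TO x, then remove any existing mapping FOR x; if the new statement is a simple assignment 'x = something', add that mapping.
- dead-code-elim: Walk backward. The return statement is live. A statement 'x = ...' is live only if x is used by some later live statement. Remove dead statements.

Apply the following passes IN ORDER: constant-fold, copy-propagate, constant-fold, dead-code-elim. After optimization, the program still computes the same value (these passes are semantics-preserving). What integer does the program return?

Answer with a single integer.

Initial IR:
  b = 7
  y = 0
  t = b - 7
  z = b * 0
  x = t - t
  d = 3
  return y
After constant-fold (7 stmts):
  b = 7
  y = 0
  t = b - 7
  z = 0
  x = t - t
  d = 3
  return y
After copy-propagate (7 stmts):
  b = 7
  y = 0
  t = 7 - 7
  z = 0
  x = t - t
  d = 3
  return 0
After constant-fold (7 stmts):
  b = 7
  y = 0
  t = 0
  z = 0
  x = t - t
  d = 3
  return 0
After dead-code-elim (1 stmts):
  return 0
Evaluate:
  b = 7  =>  b = 7
  y = 0  =>  y = 0
  t = b - 7  =>  t = 0
  z = b * 0  =>  z = 0
  x = t - t  =>  x = 0
  d = 3  =>  d = 3
  return y = 0

Answer: 0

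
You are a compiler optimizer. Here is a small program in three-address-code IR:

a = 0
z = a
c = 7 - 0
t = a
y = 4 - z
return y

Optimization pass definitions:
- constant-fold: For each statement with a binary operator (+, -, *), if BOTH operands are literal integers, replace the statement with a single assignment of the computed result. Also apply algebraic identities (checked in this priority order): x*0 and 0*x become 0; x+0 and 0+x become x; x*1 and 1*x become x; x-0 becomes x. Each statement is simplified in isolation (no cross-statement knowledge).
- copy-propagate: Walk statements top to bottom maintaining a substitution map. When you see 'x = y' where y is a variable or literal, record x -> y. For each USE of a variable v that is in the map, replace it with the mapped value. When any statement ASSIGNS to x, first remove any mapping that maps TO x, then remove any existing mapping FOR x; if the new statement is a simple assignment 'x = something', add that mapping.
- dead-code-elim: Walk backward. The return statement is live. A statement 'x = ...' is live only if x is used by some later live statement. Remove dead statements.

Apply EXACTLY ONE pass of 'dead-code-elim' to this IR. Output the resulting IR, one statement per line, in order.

Answer: a = 0
z = a
y = 4 - z
return y

Derivation:
Applying dead-code-elim statement-by-statement:
  [6] return y  -> KEEP (return); live=['y']
  [5] y = 4 - z  -> KEEP; live=['z']
  [4] t = a  -> DEAD (t not live)
  [3] c = 7 - 0  -> DEAD (c not live)
  [2] z = a  -> KEEP; live=['a']
  [1] a = 0  -> KEEP; live=[]
Result (4 stmts):
  a = 0
  z = a
  y = 4 - z
  return y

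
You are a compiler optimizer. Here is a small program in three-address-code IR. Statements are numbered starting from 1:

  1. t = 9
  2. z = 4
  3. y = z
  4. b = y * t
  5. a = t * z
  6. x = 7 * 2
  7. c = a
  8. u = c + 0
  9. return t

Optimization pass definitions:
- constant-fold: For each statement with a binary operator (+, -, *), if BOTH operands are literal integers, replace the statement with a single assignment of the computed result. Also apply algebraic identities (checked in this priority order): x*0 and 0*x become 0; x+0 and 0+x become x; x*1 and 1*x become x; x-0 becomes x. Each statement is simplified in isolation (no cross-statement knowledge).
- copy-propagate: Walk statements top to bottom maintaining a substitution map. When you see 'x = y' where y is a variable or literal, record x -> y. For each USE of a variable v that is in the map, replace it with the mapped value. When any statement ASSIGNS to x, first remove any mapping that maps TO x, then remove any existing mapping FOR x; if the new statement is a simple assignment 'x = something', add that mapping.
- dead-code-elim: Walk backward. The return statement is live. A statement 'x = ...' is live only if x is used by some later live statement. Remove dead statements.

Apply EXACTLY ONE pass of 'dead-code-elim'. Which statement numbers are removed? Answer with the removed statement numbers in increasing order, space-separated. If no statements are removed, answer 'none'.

Backward liveness scan:
Stmt 1 't = 9': KEEP (t is live); live-in = []
Stmt 2 'z = 4': DEAD (z not in live set ['t'])
Stmt 3 'y = z': DEAD (y not in live set ['t'])
Stmt 4 'b = y * t': DEAD (b not in live set ['t'])
Stmt 5 'a = t * z': DEAD (a not in live set ['t'])
Stmt 6 'x = 7 * 2': DEAD (x not in live set ['t'])
Stmt 7 'c = a': DEAD (c not in live set ['t'])
Stmt 8 'u = c + 0': DEAD (u not in live set ['t'])
Stmt 9 'return t': KEEP (return); live-in = ['t']
Removed statement numbers: [2, 3, 4, 5, 6, 7, 8]
Surviving IR:
  t = 9
  return t

Answer: 2 3 4 5 6 7 8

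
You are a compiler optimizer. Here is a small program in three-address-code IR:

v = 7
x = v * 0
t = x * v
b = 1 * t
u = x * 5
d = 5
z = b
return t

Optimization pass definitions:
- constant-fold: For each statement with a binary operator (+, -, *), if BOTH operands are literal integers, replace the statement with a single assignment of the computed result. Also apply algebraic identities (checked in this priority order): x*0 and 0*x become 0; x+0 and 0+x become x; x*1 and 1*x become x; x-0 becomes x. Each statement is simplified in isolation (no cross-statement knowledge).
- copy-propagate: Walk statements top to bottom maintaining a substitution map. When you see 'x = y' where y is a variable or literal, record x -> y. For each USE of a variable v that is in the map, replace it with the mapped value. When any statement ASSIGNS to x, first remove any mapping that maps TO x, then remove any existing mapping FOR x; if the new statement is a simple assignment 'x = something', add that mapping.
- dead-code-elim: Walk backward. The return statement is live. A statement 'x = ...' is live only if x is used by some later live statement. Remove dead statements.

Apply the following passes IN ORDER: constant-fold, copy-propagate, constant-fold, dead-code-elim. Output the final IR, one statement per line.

Initial IR:
  v = 7
  x = v * 0
  t = x * v
  b = 1 * t
  u = x * 5
  d = 5
  z = b
  return t
After constant-fold (8 stmts):
  v = 7
  x = 0
  t = x * v
  b = t
  u = x * 5
  d = 5
  z = b
  return t
After copy-propagate (8 stmts):
  v = 7
  x = 0
  t = 0 * 7
  b = t
  u = 0 * 5
  d = 5
  z = t
  return t
After constant-fold (8 stmts):
  v = 7
  x = 0
  t = 0
  b = t
  u = 0
  d = 5
  z = t
  return t
After dead-code-elim (2 stmts):
  t = 0
  return t

Answer: t = 0
return t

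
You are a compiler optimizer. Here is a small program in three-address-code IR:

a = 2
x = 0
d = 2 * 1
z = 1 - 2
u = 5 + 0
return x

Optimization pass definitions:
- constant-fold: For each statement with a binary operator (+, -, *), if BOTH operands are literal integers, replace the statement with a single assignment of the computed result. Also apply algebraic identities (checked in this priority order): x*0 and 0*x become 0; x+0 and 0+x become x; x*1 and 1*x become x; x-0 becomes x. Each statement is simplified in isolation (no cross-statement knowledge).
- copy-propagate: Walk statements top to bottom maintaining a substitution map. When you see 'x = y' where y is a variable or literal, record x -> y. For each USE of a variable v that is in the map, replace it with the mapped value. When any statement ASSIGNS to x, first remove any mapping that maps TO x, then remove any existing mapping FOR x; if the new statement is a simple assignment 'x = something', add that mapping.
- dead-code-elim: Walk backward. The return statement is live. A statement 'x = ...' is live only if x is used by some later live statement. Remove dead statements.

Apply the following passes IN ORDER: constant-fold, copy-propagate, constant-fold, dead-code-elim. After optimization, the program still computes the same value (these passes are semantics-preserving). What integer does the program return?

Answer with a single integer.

Answer: 0

Derivation:
Initial IR:
  a = 2
  x = 0
  d = 2 * 1
  z = 1 - 2
  u = 5 + 0
  return x
After constant-fold (6 stmts):
  a = 2
  x = 0
  d = 2
  z = -1
  u = 5
  return x
After copy-propagate (6 stmts):
  a = 2
  x = 0
  d = 2
  z = -1
  u = 5
  return 0
After constant-fold (6 stmts):
  a = 2
  x = 0
  d = 2
  z = -1
  u = 5
  return 0
After dead-code-elim (1 stmts):
  return 0
Evaluate:
  a = 2  =>  a = 2
  x = 0  =>  x = 0
  d = 2 * 1  =>  d = 2
  z = 1 - 2  =>  z = -1
  u = 5 + 0  =>  u = 5
  return x = 0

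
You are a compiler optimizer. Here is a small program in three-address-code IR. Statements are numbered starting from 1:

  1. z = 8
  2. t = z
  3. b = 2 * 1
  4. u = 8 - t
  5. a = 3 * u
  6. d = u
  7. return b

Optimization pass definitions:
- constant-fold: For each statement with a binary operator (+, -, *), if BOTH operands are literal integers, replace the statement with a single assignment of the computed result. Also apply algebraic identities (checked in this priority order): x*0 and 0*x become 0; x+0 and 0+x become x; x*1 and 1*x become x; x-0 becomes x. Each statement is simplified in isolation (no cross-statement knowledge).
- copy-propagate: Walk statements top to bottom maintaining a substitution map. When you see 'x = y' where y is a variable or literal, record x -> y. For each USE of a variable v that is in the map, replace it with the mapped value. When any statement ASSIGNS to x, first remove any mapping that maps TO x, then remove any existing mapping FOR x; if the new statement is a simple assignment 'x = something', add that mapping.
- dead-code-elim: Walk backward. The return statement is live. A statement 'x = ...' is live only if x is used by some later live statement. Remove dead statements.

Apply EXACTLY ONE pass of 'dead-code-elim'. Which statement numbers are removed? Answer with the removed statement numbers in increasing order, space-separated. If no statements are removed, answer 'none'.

Backward liveness scan:
Stmt 1 'z = 8': DEAD (z not in live set [])
Stmt 2 't = z': DEAD (t not in live set [])
Stmt 3 'b = 2 * 1': KEEP (b is live); live-in = []
Stmt 4 'u = 8 - t': DEAD (u not in live set ['b'])
Stmt 5 'a = 3 * u': DEAD (a not in live set ['b'])
Stmt 6 'd = u': DEAD (d not in live set ['b'])
Stmt 7 'return b': KEEP (return); live-in = ['b']
Removed statement numbers: [1, 2, 4, 5, 6]
Surviving IR:
  b = 2 * 1
  return b

Answer: 1 2 4 5 6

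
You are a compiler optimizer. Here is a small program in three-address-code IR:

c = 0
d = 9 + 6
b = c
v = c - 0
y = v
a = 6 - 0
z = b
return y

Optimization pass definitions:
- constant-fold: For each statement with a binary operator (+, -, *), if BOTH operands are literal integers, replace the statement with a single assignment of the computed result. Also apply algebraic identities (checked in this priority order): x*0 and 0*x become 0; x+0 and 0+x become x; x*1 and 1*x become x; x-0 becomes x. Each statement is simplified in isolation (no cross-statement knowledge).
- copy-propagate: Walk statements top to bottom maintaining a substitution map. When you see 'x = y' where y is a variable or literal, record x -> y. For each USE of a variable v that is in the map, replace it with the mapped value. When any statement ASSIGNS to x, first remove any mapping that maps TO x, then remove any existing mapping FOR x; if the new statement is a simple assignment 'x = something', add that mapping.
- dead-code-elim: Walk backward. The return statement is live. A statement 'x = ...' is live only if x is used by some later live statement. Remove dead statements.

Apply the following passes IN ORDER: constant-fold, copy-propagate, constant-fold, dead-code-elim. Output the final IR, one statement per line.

Answer: return 0

Derivation:
Initial IR:
  c = 0
  d = 9 + 6
  b = c
  v = c - 0
  y = v
  a = 6 - 0
  z = b
  return y
After constant-fold (8 stmts):
  c = 0
  d = 15
  b = c
  v = c
  y = v
  a = 6
  z = b
  return y
After copy-propagate (8 stmts):
  c = 0
  d = 15
  b = 0
  v = 0
  y = 0
  a = 6
  z = 0
  return 0
After constant-fold (8 stmts):
  c = 0
  d = 15
  b = 0
  v = 0
  y = 0
  a = 6
  z = 0
  return 0
After dead-code-elim (1 stmts):
  return 0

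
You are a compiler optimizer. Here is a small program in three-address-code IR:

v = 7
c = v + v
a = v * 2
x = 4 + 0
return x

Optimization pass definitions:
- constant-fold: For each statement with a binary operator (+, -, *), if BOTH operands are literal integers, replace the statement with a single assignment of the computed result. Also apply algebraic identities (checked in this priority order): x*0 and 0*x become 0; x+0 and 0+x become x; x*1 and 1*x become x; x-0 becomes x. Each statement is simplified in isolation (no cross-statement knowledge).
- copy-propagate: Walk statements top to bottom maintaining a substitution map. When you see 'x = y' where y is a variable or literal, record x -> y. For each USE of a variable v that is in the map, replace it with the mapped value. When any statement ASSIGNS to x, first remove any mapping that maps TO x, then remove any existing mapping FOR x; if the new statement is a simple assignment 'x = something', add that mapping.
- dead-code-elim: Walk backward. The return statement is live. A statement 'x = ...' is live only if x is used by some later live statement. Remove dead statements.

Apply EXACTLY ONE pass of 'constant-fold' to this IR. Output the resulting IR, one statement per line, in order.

Applying constant-fold statement-by-statement:
  [1] v = 7  (unchanged)
  [2] c = v + v  (unchanged)
  [3] a = v * 2  (unchanged)
  [4] x = 4 + 0  -> x = 4
  [5] return x  (unchanged)
Result (5 stmts):
  v = 7
  c = v + v
  a = v * 2
  x = 4
  return x

Answer: v = 7
c = v + v
a = v * 2
x = 4
return x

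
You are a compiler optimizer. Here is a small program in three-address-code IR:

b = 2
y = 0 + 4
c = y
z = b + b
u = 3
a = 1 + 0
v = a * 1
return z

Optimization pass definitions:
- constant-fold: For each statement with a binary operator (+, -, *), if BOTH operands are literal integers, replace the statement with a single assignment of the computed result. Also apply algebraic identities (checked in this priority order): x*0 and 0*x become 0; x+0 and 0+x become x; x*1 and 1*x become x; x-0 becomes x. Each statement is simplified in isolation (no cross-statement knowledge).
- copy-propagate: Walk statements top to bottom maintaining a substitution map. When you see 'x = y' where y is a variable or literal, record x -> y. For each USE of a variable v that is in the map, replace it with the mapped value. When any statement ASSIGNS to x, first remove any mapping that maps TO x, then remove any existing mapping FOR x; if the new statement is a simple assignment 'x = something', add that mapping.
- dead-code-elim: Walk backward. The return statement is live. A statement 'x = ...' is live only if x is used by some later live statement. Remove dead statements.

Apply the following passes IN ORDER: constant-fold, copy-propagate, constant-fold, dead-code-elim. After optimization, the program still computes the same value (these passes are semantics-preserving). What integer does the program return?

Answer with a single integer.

Initial IR:
  b = 2
  y = 0 + 4
  c = y
  z = b + b
  u = 3
  a = 1 + 0
  v = a * 1
  return z
After constant-fold (8 stmts):
  b = 2
  y = 4
  c = y
  z = b + b
  u = 3
  a = 1
  v = a
  return z
After copy-propagate (8 stmts):
  b = 2
  y = 4
  c = 4
  z = 2 + 2
  u = 3
  a = 1
  v = 1
  return z
After constant-fold (8 stmts):
  b = 2
  y = 4
  c = 4
  z = 4
  u = 3
  a = 1
  v = 1
  return z
After dead-code-elim (2 stmts):
  z = 4
  return z
Evaluate:
  b = 2  =>  b = 2
  y = 0 + 4  =>  y = 4
  c = y  =>  c = 4
  z = b + b  =>  z = 4
  u = 3  =>  u = 3
  a = 1 + 0  =>  a = 1
  v = a * 1  =>  v = 1
  return z = 4

Answer: 4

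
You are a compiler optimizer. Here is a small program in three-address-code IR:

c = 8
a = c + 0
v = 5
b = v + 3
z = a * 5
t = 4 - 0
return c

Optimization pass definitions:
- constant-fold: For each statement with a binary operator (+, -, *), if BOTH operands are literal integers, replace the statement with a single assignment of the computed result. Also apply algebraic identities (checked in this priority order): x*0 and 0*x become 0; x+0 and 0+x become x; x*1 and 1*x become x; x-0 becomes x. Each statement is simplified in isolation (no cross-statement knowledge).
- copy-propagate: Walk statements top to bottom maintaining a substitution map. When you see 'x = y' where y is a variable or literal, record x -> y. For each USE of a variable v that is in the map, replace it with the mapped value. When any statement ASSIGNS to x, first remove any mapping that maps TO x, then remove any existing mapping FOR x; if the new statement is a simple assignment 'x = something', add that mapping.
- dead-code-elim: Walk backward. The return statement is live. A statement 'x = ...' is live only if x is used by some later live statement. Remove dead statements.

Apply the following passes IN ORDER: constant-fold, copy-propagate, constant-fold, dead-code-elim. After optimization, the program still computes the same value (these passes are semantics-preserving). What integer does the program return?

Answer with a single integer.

Answer: 8

Derivation:
Initial IR:
  c = 8
  a = c + 0
  v = 5
  b = v + 3
  z = a * 5
  t = 4 - 0
  return c
After constant-fold (7 stmts):
  c = 8
  a = c
  v = 5
  b = v + 3
  z = a * 5
  t = 4
  return c
After copy-propagate (7 stmts):
  c = 8
  a = 8
  v = 5
  b = 5 + 3
  z = 8 * 5
  t = 4
  return 8
After constant-fold (7 stmts):
  c = 8
  a = 8
  v = 5
  b = 8
  z = 40
  t = 4
  return 8
After dead-code-elim (1 stmts):
  return 8
Evaluate:
  c = 8  =>  c = 8
  a = c + 0  =>  a = 8
  v = 5  =>  v = 5
  b = v + 3  =>  b = 8
  z = a * 5  =>  z = 40
  t = 4 - 0  =>  t = 4
  return c = 8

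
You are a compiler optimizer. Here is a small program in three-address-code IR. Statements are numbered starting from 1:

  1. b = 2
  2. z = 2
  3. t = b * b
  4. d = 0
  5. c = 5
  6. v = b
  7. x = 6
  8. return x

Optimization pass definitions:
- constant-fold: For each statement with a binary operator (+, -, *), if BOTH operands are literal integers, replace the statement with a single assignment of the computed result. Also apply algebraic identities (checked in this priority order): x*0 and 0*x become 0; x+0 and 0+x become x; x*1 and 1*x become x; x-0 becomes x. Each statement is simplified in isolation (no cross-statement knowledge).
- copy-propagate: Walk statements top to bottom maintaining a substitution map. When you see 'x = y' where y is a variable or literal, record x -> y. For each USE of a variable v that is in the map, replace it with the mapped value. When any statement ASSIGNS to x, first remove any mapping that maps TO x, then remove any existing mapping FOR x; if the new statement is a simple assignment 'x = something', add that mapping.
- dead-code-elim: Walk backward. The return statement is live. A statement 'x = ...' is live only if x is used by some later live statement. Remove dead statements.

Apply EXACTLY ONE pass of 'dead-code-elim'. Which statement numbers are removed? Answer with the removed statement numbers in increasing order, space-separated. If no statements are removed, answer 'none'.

Backward liveness scan:
Stmt 1 'b = 2': DEAD (b not in live set [])
Stmt 2 'z = 2': DEAD (z not in live set [])
Stmt 3 't = b * b': DEAD (t not in live set [])
Stmt 4 'd = 0': DEAD (d not in live set [])
Stmt 5 'c = 5': DEAD (c not in live set [])
Stmt 6 'v = b': DEAD (v not in live set [])
Stmt 7 'x = 6': KEEP (x is live); live-in = []
Stmt 8 'return x': KEEP (return); live-in = ['x']
Removed statement numbers: [1, 2, 3, 4, 5, 6]
Surviving IR:
  x = 6
  return x

Answer: 1 2 3 4 5 6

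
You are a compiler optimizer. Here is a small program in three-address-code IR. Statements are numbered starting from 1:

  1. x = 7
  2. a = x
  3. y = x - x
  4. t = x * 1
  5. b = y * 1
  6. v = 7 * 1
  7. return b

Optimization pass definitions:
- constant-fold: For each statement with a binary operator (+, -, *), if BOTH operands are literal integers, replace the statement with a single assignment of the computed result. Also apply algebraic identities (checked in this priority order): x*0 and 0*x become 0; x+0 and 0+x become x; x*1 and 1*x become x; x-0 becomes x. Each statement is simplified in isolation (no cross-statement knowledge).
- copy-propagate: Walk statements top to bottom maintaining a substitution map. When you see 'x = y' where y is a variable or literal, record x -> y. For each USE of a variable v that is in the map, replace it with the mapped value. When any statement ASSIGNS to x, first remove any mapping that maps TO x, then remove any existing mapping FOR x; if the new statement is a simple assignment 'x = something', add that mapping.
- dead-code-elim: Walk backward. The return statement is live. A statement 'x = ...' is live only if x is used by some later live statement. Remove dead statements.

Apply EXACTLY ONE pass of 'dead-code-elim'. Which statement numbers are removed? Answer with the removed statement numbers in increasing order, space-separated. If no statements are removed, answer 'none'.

Answer: 2 4 6

Derivation:
Backward liveness scan:
Stmt 1 'x = 7': KEEP (x is live); live-in = []
Stmt 2 'a = x': DEAD (a not in live set ['x'])
Stmt 3 'y = x - x': KEEP (y is live); live-in = ['x']
Stmt 4 't = x * 1': DEAD (t not in live set ['y'])
Stmt 5 'b = y * 1': KEEP (b is live); live-in = ['y']
Stmt 6 'v = 7 * 1': DEAD (v not in live set ['b'])
Stmt 7 'return b': KEEP (return); live-in = ['b']
Removed statement numbers: [2, 4, 6]
Surviving IR:
  x = 7
  y = x - x
  b = y * 1
  return b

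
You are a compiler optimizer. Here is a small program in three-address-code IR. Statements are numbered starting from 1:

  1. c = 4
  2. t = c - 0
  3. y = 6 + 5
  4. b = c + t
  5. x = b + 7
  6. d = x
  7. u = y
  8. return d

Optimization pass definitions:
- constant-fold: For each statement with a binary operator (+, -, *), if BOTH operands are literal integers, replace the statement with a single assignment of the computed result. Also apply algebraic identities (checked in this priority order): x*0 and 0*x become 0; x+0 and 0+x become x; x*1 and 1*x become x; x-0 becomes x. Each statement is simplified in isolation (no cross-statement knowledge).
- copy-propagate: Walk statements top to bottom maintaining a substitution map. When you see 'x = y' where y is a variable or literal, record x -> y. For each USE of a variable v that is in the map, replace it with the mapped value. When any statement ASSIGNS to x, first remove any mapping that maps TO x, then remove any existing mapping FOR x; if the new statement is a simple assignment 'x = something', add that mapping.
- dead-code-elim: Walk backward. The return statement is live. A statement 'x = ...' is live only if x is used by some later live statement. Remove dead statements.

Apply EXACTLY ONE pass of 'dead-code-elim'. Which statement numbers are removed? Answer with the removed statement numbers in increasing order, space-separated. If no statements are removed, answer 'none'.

Answer: 3 7

Derivation:
Backward liveness scan:
Stmt 1 'c = 4': KEEP (c is live); live-in = []
Stmt 2 't = c - 0': KEEP (t is live); live-in = ['c']
Stmt 3 'y = 6 + 5': DEAD (y not in live set ['c', 't'])
Stmt 4 'b = c + t': KEEP (b is live); live-in = ['c', 't']
Stmt 5 'x = b + 7': KEEP (x is live); live-in = ['b']
Stmt 6 'd = x': KEEP (d is live); live-in = ['x']
Stmt 7 'u = y': DEAD (u not in live set ['d'])
Stmt 8 'return d': KEEP (return); live-in = ['d']
Removed statement numbers: [3, 7]
Surviving IR:
  c = 4
  t = c - 0
  b = c + t
  x = b + 7
  d = x
  return d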